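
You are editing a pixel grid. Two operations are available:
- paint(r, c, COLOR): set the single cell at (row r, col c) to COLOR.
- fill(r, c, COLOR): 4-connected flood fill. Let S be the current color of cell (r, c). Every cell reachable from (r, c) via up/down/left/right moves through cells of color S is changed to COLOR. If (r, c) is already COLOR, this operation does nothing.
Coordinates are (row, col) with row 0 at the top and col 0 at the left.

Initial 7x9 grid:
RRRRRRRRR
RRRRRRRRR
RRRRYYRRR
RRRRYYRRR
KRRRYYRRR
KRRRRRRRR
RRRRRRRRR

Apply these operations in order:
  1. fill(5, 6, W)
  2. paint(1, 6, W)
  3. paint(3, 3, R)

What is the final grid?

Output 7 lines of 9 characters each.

After op 1 fill(5,6,W) [55 cells changed]:
WWWWWWWWW
WWWWWWWWW
WWWWYYWWW
WWWWYYWWW
KWWWYYWWW
KWWWWWWWW
WWWWWWWWW
After op 2 paint(1,6,W):
WWWWWWWWW
WWWWWWWWW
WWWWYYWWW
WWWWYYWWW
KWWWYYWWW
KWWWWWWWW
WWWWWWWWW
After op 3 paint(3,3,R):
WWWWWWWWW
WWWWWWWWW
WWWWYYWWW
WWWRYYWWW
KWWWYYWWW
KWWWWWWWW
WWWWWWWWW

Answer: WWWWWWWWW
WWWWWWWWW
WWWWYYWWW
WWWRYYWWW
KWWWYYWWW
KWWWWWWWW
WWWWWWWWW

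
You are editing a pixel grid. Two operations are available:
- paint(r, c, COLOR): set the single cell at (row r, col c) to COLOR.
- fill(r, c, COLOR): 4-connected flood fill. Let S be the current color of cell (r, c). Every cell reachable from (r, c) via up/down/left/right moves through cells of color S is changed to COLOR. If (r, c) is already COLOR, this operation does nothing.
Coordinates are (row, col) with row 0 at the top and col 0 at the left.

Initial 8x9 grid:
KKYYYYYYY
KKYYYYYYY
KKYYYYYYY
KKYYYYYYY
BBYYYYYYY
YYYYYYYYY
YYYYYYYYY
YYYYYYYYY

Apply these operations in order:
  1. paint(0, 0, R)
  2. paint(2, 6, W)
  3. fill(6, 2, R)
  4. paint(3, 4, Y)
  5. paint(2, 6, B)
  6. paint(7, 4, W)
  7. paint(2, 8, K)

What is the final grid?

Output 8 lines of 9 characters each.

Answer: RKRRRRRRR
KKRRRRRRR
KKRRRRBRK
KKRRYRRRR
BBRRRRRRR
RRRRRRRRR
RRRRRRRRR
RRRRWRRRR

Derivation:
After op 1 paint(0,0,R):
RKYYYYYYY
KKYYYYYYY
KKYYYYYYY
KKYYYYYYY
BBYYYYYYY
YYYYYYYYY
YYYYYYYYY
YYYYYYYYY
After op 2 paint(2,6,W):
RKYYYYYYY
KKYYYYYYY
KKYYYYWYY
KKYYYYYYY
BBYYYYYYY
YYYYYYYYY
YYYYYYYYY
YYYYYYYYY
After op 3 fill(6,2,R) [61 cells changed]:
RKRRRRRRR
KKRRRRRRR
KKRRRRWRR
KKRRRRRRR
BBRRRRRRR
RRRRRRRRR
RRRRRRRRR
RRRRRRRRR
After op 4 paint(3,4,Y):
RKRRRRRRR
KKRRRRRRR
KKRRRRWRR
KKRRYRRRR
BBRRRRRRR
RRRRRRRRR
RRRRRRRRR
RRRRRRRRR
After op 5 paint(2,6,B):
RKRRRRRRR
KKRRRRRRR
KKRRRRBRR
KKRRYRRRR
BBRRRRRRR
RRRRRRRRR
RRRRRRRRR
RRRRRRRRR
After op 6 paint(7,4,W):
RKRRRRRRR
KKRRRRRRR
KKRRRRBRR
KKRRYRRRR
BBRRRRRRR
RRRRRRRRR
RRRRRRRRR
RRRRWRRRR
After op 7 paint(2,8,K):
RKRRRRRRR
KKRRRRRRR
KKRRRRBRK
KKRRYRRRR
BBRRRRRRR
RRRRRRRRR
RRRRRRRRR
RRRRWRRRR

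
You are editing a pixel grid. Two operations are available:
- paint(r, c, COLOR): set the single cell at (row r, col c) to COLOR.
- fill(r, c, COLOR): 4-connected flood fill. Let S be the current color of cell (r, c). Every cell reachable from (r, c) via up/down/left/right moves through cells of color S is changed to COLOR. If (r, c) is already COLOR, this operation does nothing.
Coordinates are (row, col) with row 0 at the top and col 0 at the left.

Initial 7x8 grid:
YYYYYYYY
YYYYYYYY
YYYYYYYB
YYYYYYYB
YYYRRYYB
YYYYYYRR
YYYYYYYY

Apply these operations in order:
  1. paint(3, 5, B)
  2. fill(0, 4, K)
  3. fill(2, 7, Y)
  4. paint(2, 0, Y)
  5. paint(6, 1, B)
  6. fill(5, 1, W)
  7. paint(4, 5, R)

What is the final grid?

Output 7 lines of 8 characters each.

After op 1 paint(3,5,B):
YYYYYYYY
YYYYYYYY
YYYYYYYB
YYYYYBYB
YYYRRYYB
YYYYYYRR
YYYYYYYY
After op 2 fill(0,4,K) [48 cells changed]:
KKKKKKKK
KKKKKKKK
KKKKKKKB
KKKKKBKB
KKKRRKKB
KKKKKKRR
KKKKKKKK
After op 3 fill(2,7,Y) [3 cells changed]:
KKKKKKKK
KKKKKKKK
KKKKKKKY
KKKKKBKY
KKKRRKKY
KKKKKKRR
KKKKKKKK
After op 4 paint(2,0,Y):
KKKKKKKK
KKKKKKKK
YKKKKKKY
KKKKKBKY
KKKRRKKY
KKKKKKRR
KKKKKKKK
After op 5 paint(6,1,B):
KKKKKKKK
KKKKKKKK
YKKKKKKY
KKKKKBKY
KKKRRKKY
KKKKKKRR
KBKKKKKK
After op 6 fill(5,1,W) [46 cells changed]:
WWWWWWWW
WWWWWWWW
YWWWWWWY
WWWWWBWY
WWWRRWWY
WWWWWWRR
WBWWWWWW
After op 7 paint(4,5,R):
WWWWWWWW
WWWWWWWW
YWWWWWWY
WWWWWBWY
WWWRRRWY
WWWWWWRR
WBWWWWWW

Answer: WWWWWWWW
WWWWWWWW
YWWWWWWY
WWWWWBWY
WWWRRRWY
WWWWWWRR
WBWWWWWW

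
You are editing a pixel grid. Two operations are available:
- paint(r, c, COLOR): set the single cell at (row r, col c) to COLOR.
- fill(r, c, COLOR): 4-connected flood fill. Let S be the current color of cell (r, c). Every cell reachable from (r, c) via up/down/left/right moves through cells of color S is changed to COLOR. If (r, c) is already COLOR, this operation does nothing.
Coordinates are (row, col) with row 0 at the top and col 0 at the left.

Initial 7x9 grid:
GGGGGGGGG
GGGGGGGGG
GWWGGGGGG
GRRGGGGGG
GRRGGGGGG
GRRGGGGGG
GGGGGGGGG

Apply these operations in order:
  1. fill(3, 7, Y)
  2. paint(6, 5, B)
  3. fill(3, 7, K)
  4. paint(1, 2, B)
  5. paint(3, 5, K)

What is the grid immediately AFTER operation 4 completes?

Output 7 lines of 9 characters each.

Answer: KKKKKKKKK
KKBKKKKKK
KWWKKKKKK
KRRKKKKKK
KRRKKKKKK
KRRKKKKKK
KKKKKBKKK

Derivation:
After op 1 fill(3,7,Y) [55 cells changed]:
YYYYYYYYY
YYYYYYYYY
YWWYYYYYY
YRRYYYYYY
YRRYYYYYY
YRRYYYYYY
YYYYYYYYY
After op 2 paint(6,5,B):
YYYYYYYYY
YYYYYYYYY
YWWYYYYYY
YRRYYYYYY
YRRYYYYYY
YRRYYYYYY
YYYYYBYYY
After op 3 fill(3,7,K) [54 cells changed]:
KKKKKKKKK
KKKKKKKKK
KWWKKKKKK
KRRKKKKKK
KRRKKKKKK
KRRKKKKKK
KKKKKBKKK
After op 4 paint(1,2,B):
KKKKKKKKK
KKBKKKKKK
KWWKKKKKK
KRRKKKKKK
KRRKKKKKK
KRRKKKKKK
KKKKKBKKK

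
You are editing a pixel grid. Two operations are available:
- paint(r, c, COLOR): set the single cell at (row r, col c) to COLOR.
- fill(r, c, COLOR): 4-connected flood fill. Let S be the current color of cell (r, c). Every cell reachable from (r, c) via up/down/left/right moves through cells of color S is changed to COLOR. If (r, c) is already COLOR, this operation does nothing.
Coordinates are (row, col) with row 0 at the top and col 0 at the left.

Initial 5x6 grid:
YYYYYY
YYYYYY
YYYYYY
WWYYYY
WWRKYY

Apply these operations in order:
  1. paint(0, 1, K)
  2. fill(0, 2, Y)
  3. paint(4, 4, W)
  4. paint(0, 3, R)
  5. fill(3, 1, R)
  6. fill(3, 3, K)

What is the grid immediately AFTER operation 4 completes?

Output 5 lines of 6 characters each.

After op 1 paint(0,1,K):
YKYYYY
YYYYYY
YYYYYY
WWYYYY
WWRKYY
After op 2 fill(0,2,Y) [0 cells changed]:
YKYYYY
YYYYYY
YYYYYY
WWYYYY
WWRKYY
After op 3 paint(4,4,W):
YKYYYY
YYYYYY
YYYYYY
WWYYYY
WWRKWY
After op 4 paint(0,3,R):
YKYRYY
YYYYYY
YYYYYY
WWYYYY
WWRKWY

Answer: YKYRYY
YYYYYY
YYYYYY
WWYYYY
WWRKWY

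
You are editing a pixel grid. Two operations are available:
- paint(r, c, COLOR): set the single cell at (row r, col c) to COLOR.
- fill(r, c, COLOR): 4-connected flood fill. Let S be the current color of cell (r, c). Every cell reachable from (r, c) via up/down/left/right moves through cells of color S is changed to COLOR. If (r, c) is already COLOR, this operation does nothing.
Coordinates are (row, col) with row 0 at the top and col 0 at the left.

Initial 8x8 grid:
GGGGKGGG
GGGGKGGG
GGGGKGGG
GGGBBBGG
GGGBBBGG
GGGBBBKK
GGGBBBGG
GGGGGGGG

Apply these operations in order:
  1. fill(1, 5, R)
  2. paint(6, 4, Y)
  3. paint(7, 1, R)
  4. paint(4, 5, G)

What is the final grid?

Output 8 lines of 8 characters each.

Answer: GGGGKRRR
GGGGKRRR
GGGGKRRR
GGGBBBRR
GGGBBGRR
GGGBBBKK
GGGBYBGG
GRGGGGGG

Derivation:
After op 1 fill(1,5,R) [13 cells changed]:
GGGGKRRR
GGGGKRRR
GGGGKRRR
GGGBBBRR
GGGBBBRR
GGGBBBKK
GGGBBBGG
GGGGGGGG
After op 2 paint(6,4,Y):
GGGGKRRR
GGGGKRRR
GGGGKRRR
GGGBBBRR
GGGBBBRR
GGGBBBKK
GGGBYBGG
GGGGGGGG
After op 3 paint(7,1,R):
GGGGKRRR
GGGGKRRR
GGGGKRRR
GGGBBBRR
GGGBBBRR
GGGBBBKK
GGGBYBGG
GRGGGGGG
After op 4 paint(4,5,G):
GGGGKRRR
GGGGKRRR
GGGGKRRR
GGGBBBRR
GGGBBGRR
GGGBBBKK
GGGBYBGG
GRGGGGGG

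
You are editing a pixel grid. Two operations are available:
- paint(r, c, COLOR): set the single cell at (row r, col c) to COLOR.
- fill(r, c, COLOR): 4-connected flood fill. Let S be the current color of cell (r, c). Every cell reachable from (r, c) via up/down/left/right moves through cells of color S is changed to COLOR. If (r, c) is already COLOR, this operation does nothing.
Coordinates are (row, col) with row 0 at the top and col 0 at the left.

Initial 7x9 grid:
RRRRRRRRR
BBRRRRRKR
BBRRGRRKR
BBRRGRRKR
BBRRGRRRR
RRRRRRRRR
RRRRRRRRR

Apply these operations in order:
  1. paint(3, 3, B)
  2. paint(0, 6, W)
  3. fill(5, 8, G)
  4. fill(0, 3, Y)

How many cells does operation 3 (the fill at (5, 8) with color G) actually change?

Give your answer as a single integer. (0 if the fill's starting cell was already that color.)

After op 1 paint(3,3,B):
RRRRRRRRR
BBRRRRRKR
BBRRGRRKR
BBRBGRRKR
BBRRGRRRR
RRRRRRRRR
RRRRRRRRR
After op 2 paint(0,6,W):
RRRRRRWRR
BBRRRRRKR
BBRRGRRKR
BBRBGRRKR
BBRRGRRRR
RRRRRRRRR
RRRRRRRRR
After op 3 fill(5,8,G) [47 cells changed]:
GGGGGGWGG
BBGGGGGKG
BBGGGGGKG
BBGBGGGKG
BBGGGGGGG
GGGGGGGGG
GGGGGGGGG

Answer: 47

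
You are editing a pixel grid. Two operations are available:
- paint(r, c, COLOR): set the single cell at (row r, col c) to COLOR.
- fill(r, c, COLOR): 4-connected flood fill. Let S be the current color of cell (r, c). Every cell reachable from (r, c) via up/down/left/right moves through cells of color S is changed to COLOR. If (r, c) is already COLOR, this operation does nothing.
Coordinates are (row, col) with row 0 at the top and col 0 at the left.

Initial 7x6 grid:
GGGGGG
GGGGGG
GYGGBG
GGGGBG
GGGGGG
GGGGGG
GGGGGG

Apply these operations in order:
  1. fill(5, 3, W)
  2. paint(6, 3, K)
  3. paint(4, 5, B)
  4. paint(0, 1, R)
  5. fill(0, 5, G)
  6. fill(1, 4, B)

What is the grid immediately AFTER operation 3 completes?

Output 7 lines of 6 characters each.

After op 1 fill(5,3,W) [39 cells changed]:
WWWWWW
WWWWWW
WYWWBW
WWWWBW
WWWWWW
WWWWWW
WWWWWW
After op 2 paint(6,3,K):
WWWWWW
WWWWWW
WYWWBW
WWWWBW
WWWWWW
WWWWWW
WWWKWW
After op 3 paint(4,5,B):
WWWWWW
WWWWWW
WYWWBW
WWWWBW
WWWWWB
WWWWWW
WWWKWW

Answer: WWWWWW
WWWWWW
WYWWBW
WWWWBW
WWWWWB
WWWWWW
WWWKWW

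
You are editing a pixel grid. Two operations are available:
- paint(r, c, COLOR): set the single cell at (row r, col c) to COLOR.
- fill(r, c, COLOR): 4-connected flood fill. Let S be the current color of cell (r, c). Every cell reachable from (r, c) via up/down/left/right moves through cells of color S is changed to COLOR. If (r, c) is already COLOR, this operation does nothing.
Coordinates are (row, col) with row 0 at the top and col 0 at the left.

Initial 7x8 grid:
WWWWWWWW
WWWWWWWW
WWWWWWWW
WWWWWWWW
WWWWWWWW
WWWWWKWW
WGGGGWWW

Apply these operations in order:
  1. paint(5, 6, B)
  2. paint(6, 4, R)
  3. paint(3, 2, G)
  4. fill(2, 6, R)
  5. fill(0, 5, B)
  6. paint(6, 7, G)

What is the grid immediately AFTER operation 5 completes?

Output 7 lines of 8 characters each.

Answer: BBBBBBBB
BBBBBBBB
BBBBBBBB
BBGBBBBB
BBBBBBBB
BBBBBKBB
BGGGBBBB

Derivation:
After op 1 paint(5,6,B):
WWWWWWWW
WWWWWWWW
WWWWWWWW
WWWWWWWW
WWWWWWWW
WWWWWKBW
WGGGGWWW
After op 2 paint(6,4,R):
WWWWWWWW
WWWWWWWW
WWWWWWWW
WWWWWWWW
WWWWWWWW
WWWWWKBW
WGGGRWWW
After op 3 paint(3,2,G):
WWWWWWWW
WWWWWWWW
WWWWWWWW
WWGWWWWW
WWWWWWWW
WWWWWKBW
WGGGRWWW
After op 4 fill(2,6,R) [49 cells changed]:
RRRRRRRR
RRRRRRRR
RRRRRRRR
RRGRRRRR
RRRRRRRR
RRRRRKBR
RGGGRRRR
After op 5 fill(0,5,B) [50 cells changed]:
BBBBBBBB
BBBBBBBB
BBBBBBBB
BBGBBBBB
BBBBBBBB
BBBBBKBB
BGGGBBBB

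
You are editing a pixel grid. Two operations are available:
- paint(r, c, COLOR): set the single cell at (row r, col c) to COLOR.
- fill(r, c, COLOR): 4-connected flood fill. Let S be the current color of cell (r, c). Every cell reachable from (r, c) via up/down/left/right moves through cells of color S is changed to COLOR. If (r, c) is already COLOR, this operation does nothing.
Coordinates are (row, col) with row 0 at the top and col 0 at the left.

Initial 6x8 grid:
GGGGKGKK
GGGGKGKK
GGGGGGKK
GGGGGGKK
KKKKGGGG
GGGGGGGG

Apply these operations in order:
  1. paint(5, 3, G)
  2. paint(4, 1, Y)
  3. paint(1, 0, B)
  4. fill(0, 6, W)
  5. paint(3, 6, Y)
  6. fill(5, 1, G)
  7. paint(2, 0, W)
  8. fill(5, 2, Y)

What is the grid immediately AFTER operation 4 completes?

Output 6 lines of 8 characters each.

Answer: GGGGKGWW
BGGGKGWW
GGGGGGWW
GGGGGGWW
KYKKGGGG
GGGGGGGG

Derivation:
After op 1 paint(5,3,G):
GGGGKGKK
GGGGKGKK
GGGGGGKK
GGGGGGKK
KKKKGGGG
GGGGGGGG
After op 2 paint(4,1,Y):
GGGGKGKK
GGGGKGKK
GGGGGGKK
GGGGGGKK
KYKKGGGG
GGGGGGGG
After op 3 paint(1,0,B):
GGGGKGKK
BGGGKGKK
GGGGGGKK
GGGGGGKK
KYKKGGGG
GGGGGGGG
After op 4 fill(0,6,W) [8 cells changed]:
GGGGKGWW
BGGGKGWW
GGGGGGWW
GGGGGGWW
KYKKGGGG
GGGGGGGG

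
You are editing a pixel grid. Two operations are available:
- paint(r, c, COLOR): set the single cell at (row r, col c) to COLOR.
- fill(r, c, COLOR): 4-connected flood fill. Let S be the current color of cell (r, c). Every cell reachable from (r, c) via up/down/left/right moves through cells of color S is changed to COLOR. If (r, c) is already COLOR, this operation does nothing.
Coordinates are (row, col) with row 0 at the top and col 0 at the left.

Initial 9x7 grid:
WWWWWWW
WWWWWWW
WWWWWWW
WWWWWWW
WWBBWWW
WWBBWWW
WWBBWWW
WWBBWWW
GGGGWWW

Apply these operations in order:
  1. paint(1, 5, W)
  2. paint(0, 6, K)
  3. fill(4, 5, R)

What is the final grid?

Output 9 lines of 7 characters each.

After op 1 paint(1,5,W):
WWWWWWW
WWWWWWW
WWWWWWW
WWWWWWW
WWBBWWW
WWBBWWW
WWBBWWW
WWBBWWW
GGGGWWW
After op 2 paint(0,6,K):
WWWWWWK
WWWWWWW
WWWWWWW
WWWWWWW
WWBBWWW
WWBBWWW
WWBBWWW
WWBBWWW
GGGGWWW
After op 3 fill(4,5,R) [50 cells changed]:
RRRRRRK
RRRRRRR
RRRRRRR
RRRRRRR
RRBBRRR
RRBBRRR
RRBBRRR
RRBBRRR
GGGGRRR

Answer: RRRRRRK
RRRRRRR
RRRRRRR
RRRRRRR
RRBBRRR
RRBBRRR
RRBBRRR
RRBBRRR
GGGGRRR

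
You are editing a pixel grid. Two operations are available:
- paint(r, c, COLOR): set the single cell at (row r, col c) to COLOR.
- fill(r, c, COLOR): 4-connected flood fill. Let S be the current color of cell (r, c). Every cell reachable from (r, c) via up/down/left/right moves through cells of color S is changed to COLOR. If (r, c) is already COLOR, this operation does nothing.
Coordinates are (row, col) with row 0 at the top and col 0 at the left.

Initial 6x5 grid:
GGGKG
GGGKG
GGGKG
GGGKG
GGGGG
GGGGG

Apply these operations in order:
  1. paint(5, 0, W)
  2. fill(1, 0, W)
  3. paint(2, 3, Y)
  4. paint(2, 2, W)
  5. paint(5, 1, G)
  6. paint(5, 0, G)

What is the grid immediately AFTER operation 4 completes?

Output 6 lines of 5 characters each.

Answer: WWWKW
WWWKW
WWWYW
WWWKW
WWWWW
WWWWW

Derivation:
After op 1 paint(5,0,W):
GGGKG
GGGKG
GGGKG
GGGKG
GGGGG
WGGGG
After op 2 fill(1,0,W) [25 cells changed]:
WWWKW
WWWKW
WWWKW
WWWKW
WWWWW
WWWWW
After op 3 paint(2,3,Y):
WWWKW
WWWKW
WWWYW
WWWKW
WWWWW
WWWWW
After op 4 paint(2,2,W):
WWWKW
WWWKW
WWWYW
WWWKW
WWWWW
WWWWW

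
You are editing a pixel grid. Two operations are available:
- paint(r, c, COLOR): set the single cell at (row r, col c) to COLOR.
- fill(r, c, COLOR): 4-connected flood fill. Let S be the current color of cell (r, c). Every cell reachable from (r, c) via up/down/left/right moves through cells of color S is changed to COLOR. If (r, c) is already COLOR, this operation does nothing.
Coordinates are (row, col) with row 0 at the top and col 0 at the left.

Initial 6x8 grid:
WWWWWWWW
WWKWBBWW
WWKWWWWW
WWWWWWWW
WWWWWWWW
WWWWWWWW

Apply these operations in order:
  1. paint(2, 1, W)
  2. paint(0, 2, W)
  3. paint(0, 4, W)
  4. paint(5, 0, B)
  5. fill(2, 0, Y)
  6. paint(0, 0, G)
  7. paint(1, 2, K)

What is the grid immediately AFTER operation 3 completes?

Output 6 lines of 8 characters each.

Answer: WWWWWWWW
WWKWBBWW
WWKWWWWW
WWWWWWWW
WWWWWWWW
WWWWWWWW

Derivation:
After op 1 paint(2,1,W):
WWWWWWWW
WWKWBBWW
WWKWWWWW
WWWWWWWW
WWWWWWWW
WWWWWWWW
After op 2 paint(0,2,W):
WWWWWWWW
WWKWBBWW
WWKWWWWW
WWWWWWWW
WWWWWWWW
WWWWWWWW
After op 3 paint(0,4,W):
WWWWWWWW
WWKWBBWW
WWKWWWWW
WWWWWWWW
WWWWWWWW
WWWWWWWW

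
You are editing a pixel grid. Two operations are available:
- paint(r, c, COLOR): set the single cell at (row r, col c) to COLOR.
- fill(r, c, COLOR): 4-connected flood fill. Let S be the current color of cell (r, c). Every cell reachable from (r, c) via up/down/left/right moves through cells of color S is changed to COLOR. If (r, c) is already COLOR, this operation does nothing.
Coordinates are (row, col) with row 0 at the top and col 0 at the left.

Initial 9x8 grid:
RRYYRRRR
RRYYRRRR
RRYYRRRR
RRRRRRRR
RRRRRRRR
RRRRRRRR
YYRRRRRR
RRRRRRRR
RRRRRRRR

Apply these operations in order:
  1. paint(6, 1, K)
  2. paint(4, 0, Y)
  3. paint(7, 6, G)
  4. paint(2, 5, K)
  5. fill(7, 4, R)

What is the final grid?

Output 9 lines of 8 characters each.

Answer: RRYYRRRR
RRYYRRRR
RRYYRKRR
RRRRRRRR
YRRRRRRR
RRRRRRRR
YKRRRRRR
RRRRRRGR
RRRRRRRR

Derivation:
After op 1 paint(6,1,K):
RRYYRRRR
RRYYRRRR
RRYYRRRR
RRRRRRRR
RRRRRRRR
RRRRRRRR
YKRRRRRR
RRRRRRRR
RRRRRRRR
After op 2 paint(4,0,Y):
RRYYRRRR
RRYYRRRR
RRYYRRRR
RRRRRRRR
YRRRRRRR
RRRRRRRR
YKRRRRRR
RRRRRRRR
RRRRRRRR
After op 3 paint(7,6,G):
RRYYRRRR
RRYYRRRR
RRYYRRRR
RRRRRRRR
YRRRRRRR
RRRRRRRR
YKRRRRRR
RRRRRRGR
RRRRRRRR
After op 4 paint(2,5,K):
RRYYRRRR
RRYYRRRR
RRYYRKRR
RRRRRRRR
YRRRRRRR
RRRRRRRR
YKRRRRRR
RRRRRRGR
RRRRRRRR
After op 5 fill(7,4,R) [0 cells changed]:
RRYYRRRR
RRYYRRRR
RRYYRKRR
RRRRRRRR
YRRRRRRR
RRRRRRRR
YKRRRRRR
RRRRRRGR
RRRRRRRR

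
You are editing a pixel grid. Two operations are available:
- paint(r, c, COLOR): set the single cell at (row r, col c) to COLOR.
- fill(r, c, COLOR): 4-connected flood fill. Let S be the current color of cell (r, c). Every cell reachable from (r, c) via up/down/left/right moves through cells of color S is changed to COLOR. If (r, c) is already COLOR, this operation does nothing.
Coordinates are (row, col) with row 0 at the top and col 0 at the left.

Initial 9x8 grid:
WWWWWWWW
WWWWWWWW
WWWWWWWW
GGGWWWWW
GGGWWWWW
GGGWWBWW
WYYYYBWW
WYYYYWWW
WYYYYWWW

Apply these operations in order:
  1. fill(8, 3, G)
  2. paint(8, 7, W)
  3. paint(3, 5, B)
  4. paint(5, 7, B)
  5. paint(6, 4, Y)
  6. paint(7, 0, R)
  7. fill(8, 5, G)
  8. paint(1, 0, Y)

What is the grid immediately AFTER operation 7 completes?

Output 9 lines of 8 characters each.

After op 1 fill(8,3,G) [12 cells changed]:
WWWWWWWW
WWWWWWWW
WWWWWWWW
GGGWWWWW
GGGWWWWW
GGGWWBWW
WGGGGBWW
WGGGGWWW
WGGGGWWW
After op 2 paint(8,7,W):
WWWWWWWW
WWWWWWWW
WWWWWWWW
GGGWWWWW
GGGWWWWW
GGGWWBWW
WGGGGBWW
WGGGGWWW
WGGGGWWW
After op 3 paint(3,5,B):
WWWWWWWW
WWWWWWWW
WWWWWWWW
GGGWWBWW
GGGWWWWW
GGGWWBWW
WGGGGBWW
WGGGGWWW
WGGGGWWW
After op 4 paint(5,7,B):
WWWWWWWW
WWWWWWWW
WWWWWWWW
GGGWWBWW
GGGWWWWW
GGGWWBWB
WGGGGBWW
WGGGGWWW
WGGGGWWW
After op 5 paint(6,4,Y):
WWWWWWWW
WWWWWWWW
WWWWWWWW
GGGWWBWW
GGGWWWWW
GGGWWBWB
WGGGYBWW
WGGGGWWW
WGGGGWWW
After op 6 paint(7,0,R):
WWWWWWWW
WWWWWWWW
WWWWWWWW
GGGWWBWW
GGGWWWWW
GGGWWBWB
WGGGYBWW
RGGGGWWW
WGGGGWWW
After op 7 fill(8,5,G) [44 cells changed]:
GGGGGGGG
GGGGGGGG
GGGGGGGG
GGGGGBGG
GGGGGGGG
GGGGGBGB
WGGGYBGG
RGGGGGGG
WGGGGGGG

Answer: GGGGGGGG
GGGGGGGG
GGGGGGGG
GGGGGBGG
GGGGGGGG
GGGGGBGB
WGGGYBGG
RGGGGGGG
WGGGGGGG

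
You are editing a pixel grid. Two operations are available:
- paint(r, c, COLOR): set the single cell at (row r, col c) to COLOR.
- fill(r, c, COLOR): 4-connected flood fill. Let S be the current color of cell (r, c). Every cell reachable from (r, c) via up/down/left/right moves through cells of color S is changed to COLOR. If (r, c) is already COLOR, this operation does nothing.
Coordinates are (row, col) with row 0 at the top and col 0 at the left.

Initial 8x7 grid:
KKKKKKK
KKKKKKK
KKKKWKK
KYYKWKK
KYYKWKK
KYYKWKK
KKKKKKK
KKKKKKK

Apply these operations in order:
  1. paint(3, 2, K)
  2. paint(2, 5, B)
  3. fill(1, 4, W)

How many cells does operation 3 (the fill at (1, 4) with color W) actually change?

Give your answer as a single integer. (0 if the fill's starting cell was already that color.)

After op 1 paint(3,2,K):
KKKKKKK
KKKKKKK
KKKKWKK
KYKKWKK
KYYKWKK
KYYKWKK
KKKKKKK
KKKKKKK
After op 2 paint(2,5,B):
KKKKKKK
KKKKKKK
KKKKWBK
KYKKWKK
KYYKWKK
KYYKWKK
KKKKKKK
KKKKKKK
After op 3 fill(1,4,W) [46 cells changed]:
WWWWWWW
WWWWWWW
WWWWWBW
WYWWWWW
WYYWWWW
WYYWWWW
WWWWWWW
WWWWWWW

Answer: 46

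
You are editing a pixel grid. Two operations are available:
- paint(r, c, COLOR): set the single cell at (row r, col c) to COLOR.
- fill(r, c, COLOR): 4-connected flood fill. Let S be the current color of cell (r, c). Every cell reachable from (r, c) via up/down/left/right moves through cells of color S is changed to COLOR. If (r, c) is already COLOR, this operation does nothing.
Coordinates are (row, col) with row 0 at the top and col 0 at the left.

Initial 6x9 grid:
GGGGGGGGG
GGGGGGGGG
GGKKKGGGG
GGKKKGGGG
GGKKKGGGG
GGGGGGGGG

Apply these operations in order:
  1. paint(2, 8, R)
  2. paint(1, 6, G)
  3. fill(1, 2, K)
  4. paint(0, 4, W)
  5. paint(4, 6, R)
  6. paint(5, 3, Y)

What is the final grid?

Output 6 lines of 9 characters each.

After op 1 paint(2,8,R):
GGGGGGGGG
GGGGGGGGG
GGKKKGGGR
GGKKKGGGG
GGKKKGGGG
GGGGGGGGG
After op 2 paint(1,6,G):
GGGGGGGGG
GGGGGGGGG
GGKKKGGGR
GGKKKGGGG
GGKKKGGGG
GGGGGGGGG
After op 3 fill(1,2,K) [44 cells changed]:
KKKKKKKKK
KKKKKKKKK
KKKKKKKKR
KKKKKKKKK
KKKKKKKKK
KKKKKKKKK
After op 4 paint(0,4,W):
KKKKWKKKK
KKKKKKKKK
KKKKKKKKR
KKKKKKKKK
KKKKKKKKK
KKKKKKKKK
After op 5 paint(4,6,R):
KKKKWKKKK
KKKKKKKKK
KKKKKKKKR
KKKKKKKKK
KKKKKKRKK
KKKKKKKKK
After op 6 paint(5,3,Y):
KKKKWKKKK
KKKKKKKKK
KKKKKKKKR
KKKKKKKKK
KKKKKKRKK
KKKYKKKKK

Answer: KKKKWKKKK
KKKKKKKKK
KKKKKKKKR
KKKKKKKKK
KKKKKKRKK
KKKYKKKKK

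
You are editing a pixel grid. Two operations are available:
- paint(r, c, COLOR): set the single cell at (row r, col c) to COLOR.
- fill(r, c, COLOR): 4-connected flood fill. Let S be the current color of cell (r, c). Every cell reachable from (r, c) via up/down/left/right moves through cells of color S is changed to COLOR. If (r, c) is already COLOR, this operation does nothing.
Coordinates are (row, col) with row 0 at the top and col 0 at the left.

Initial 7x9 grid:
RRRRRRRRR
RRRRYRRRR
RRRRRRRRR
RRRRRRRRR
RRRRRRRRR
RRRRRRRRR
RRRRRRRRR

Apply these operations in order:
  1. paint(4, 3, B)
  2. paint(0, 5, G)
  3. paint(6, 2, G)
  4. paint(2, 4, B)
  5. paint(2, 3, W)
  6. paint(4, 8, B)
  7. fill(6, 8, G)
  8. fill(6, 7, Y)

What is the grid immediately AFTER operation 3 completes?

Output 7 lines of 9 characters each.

Answer: RRRRRGRRR
RRRRYRRRR
RRRRRRRRR
RRRRRRRRR
RRRBRRRRR
RRRRRRRRR
RRGRRRRRR

Derivation:
After op 1 paint(4,3,B):
RRRRRRRRR
RRRRYRRRR
RRRRRRRRR
RRRRRRRRR
RRRBRRRRR
RRRRRRRRR
RRRRRRRRR
After op 2 paint(0,5,G):
RRRRRGRRR
RRRRYRRRR
RRRRRRRRR
RRRRRRRRR
RRRBRRRRR
RRRRRRRRR
RRRRRRRRR
After op 3 paint(6,2,G):
RRRRRGRRR
RRRRYRRRR
RRRRRRRRR
RRRRRRRRR
RRRBRRRRR
RRRRRRRRR
RRGRRRRRR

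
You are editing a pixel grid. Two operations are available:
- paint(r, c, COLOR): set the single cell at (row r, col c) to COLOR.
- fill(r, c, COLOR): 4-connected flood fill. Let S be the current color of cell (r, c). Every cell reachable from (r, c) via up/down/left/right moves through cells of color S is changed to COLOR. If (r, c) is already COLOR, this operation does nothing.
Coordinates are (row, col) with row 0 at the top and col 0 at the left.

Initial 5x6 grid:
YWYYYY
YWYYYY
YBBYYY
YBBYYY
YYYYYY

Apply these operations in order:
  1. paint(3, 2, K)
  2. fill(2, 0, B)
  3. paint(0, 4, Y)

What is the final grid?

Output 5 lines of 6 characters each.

Answer: BWBBYB
BWBBBB
BBBBBB
BBKBBB
BBBBBB

Derivation:
After op 1 paint(3,2,K):
YWYYYY
YWYYYY
YBBYYY
YBKYYY
YYYYYY
After op 2 fill(2,0,B) [24 cells changed]:
BWBBBB
BWBBBB
BBBBBB
BBKBBB
BBBBBB
After op 3 paint(0,4,Y):
BWBBYB
BWBBBB
BBBBBB
BBKBBB
BBBBBB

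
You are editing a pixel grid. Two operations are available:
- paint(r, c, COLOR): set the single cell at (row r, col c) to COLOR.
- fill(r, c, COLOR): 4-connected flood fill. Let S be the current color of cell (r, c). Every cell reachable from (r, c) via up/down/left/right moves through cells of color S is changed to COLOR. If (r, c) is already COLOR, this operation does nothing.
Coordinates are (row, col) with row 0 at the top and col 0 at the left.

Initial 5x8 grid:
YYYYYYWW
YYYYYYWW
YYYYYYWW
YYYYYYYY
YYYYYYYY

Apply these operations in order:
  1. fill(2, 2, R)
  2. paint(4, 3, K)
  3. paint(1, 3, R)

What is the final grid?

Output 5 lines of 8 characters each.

After op 1 fill(2,2,R) [34 cells changed]:
RRRRRRWW
RRRRRRWW
RRRRRRWW
RRRRRRRR
RRRRRRRR
After op 2 paint(4,3,K):
RRRRRRWW
RRRRRRWW
RRRRRRWW
RRRRRRRR
RRRKRRRR
After op 3 paint(1,3,R):
RRRRRRWW
RRRRRRWW
RRRRRRWW
RRRRRRRR
RRRKRRRR

Answer: RRRRRRWW
RRRRRRWW
RRRRRRWW
RRRRRRRR
RRRKRRRR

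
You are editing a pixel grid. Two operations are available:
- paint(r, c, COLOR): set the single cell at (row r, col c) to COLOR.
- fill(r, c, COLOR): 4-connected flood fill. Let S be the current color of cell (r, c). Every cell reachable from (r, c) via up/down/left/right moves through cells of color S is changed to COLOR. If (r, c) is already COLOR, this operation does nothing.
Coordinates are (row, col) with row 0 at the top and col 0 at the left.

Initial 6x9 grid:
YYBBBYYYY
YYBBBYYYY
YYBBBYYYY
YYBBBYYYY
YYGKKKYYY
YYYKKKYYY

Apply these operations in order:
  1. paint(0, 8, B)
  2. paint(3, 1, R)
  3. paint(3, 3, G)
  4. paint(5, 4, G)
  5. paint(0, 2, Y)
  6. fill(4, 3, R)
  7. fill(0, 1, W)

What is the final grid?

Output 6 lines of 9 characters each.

Answer: WWWBBYYYB
WWBBBYYYY
WWBBBYYYY
WRBGBYYYY
WWGRRRYYY
WWWRGRYYY

Derivation:
After op 1 paint(0,8,B):
YYBBBYYYB
YYBBBYYYY
YYBBBYYYY
YYBBBYYYY
YYGKKKYYY
YYYKKKYYY
After op 2 paint(3,1,R):
YYBBBYYYB
YYBBBYYYY
YYBBBYYYY
YRBBBYYYY
YYGKKKYYY
YYYKKKYYY
After op 3 paint(3,3,G):
YYBBBYYYB
YYBBBYYYY
YYBBBYYYY
YRBGBYYYY
YYGKKKYYY
YYYKKKYYY
After op 4 paint(5,4,G):
YYBBBYYYB
YYBBBYYYY
YYBBBYYYY
YRBGBYYYY
YYGKKKYYY
YYYKGKYYY
After op 5 paint(0,2,Y):
YYYBBYYYB
YYBBBYYYY
YYBBBYYYY
YRBGBYYYY
YYGKKKYYY
YYYKGKYYY
After op 6 fill(4,3,R) [5 cells changed]:
YYYBBYYYB
YYBBBYYYY
YYBBBYYYY
YRBGBYYYY
YYGRRRYYY
YYYRGRYYY
After op 7 fill(0,1,W) [13 cells changed]:
WWWBBYYYB
WWBBBYYYY
WWBBBYYYY
WRBGBYYYY
WWGRRRYYY
WWWRGRYYY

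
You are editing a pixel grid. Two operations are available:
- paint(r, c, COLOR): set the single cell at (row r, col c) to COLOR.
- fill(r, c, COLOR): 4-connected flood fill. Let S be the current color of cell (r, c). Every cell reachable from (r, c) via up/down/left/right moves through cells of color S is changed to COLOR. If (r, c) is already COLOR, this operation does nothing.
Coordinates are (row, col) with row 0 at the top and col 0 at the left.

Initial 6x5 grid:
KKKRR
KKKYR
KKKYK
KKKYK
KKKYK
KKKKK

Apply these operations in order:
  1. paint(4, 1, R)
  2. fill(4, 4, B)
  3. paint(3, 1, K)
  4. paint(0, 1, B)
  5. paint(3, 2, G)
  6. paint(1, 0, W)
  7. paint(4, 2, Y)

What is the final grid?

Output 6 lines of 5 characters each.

Answer: BBBRR
WBBYR
BBBYB
BKGYB
BRYYB
BBBBB

Derivation:
After op 1 paint(4,1,R):
KKKRR
KKKYR
KKKYK
KKKYK
KRKYK
KKKKK
After op 2 fill(4,4,B) [22 cells changed]:
BBBRR
BBBYR
BBBYB
BBBYB
BRBYB
BBBBB
After op 3 paint(3,1,K):
BBBRR
BBBYR
BBBYB
BKBYB
BRBYB
BBBBB
After op 4 paint(0,1,B):
BBBRR
BBBYR
BBBYB
BKBYB
BRBYB
BBBBB
After op 5 paint(3,2,G):
BBBRR
BBBYR
BBBYB
BKGYB
BRBYB
BBBBB
After op 6 paint(1,0,W):
BBBRR
WBBYR
BBBYB
BKGYB
BRBYB
BBBBB
After op 7 paint(4,2,Y):
BBBRR
WBBYR
BBBYB
BKGYB
BRYYB
BBBBB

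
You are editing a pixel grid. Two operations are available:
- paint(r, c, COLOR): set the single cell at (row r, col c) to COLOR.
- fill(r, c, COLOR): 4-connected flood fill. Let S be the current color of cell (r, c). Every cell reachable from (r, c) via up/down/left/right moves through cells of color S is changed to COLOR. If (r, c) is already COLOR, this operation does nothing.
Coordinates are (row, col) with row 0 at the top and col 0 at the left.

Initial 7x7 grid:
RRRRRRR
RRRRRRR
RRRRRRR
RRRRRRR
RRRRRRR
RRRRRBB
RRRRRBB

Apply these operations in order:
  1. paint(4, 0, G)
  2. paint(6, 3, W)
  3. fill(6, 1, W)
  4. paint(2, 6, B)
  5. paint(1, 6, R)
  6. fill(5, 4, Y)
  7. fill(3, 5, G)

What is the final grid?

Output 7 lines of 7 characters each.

Answer: GGGGGGG
GGGGGGR
GGGGGGB
GGGGGGG
GGGGGGG
GGGGGBB
GGGGGBB

Derivation:
After op 1 paint(4,0,G):
RRRRRRR
RRRRRRR
RRRRRRR
RRRRRRR
GRRRRRR
RRRRRBB
RRRRRBB
After op 2 paint(6,3,W):
RRRRRRR
RRRRRRR
RRRRRRR
RRRRRRR
GRRRRRR
RRRRRBB
RRRWRBB
After op 3 fill(6,1,W) [43 cells changed]:
WWWWWWW
WWWWWWW
WWWWWWW
WWWWWWW
GWWWWWW
WWWWWBB
WWWWWBB
After op 4 paint(2,6,B):
WWWWWWW
WWWWWWW
WWWWWWB
WWWWWWW
GWWWWWW
WWWWWBB
WWWWWBB
After op 5 paint(1,6,R):
WWWWWWW
WWWWWWR
WWWWWWB
WWWWWWW
GWWWWWW
WWWWWBB
WWWWWBB
After op 6 fill(5,4,Y) [42 cells changed]:
YYYYYYY
YYYYYYR
YYYYYYB
YYYYYYY
GYYYYYY
YYYYYBB
YYYYYBB
After op 7 fill(3,5,G) [42 cells changed]:
GGGGGGG
GGGGGGR
GGGGGGB
GGGGGGG
GGGGGGG
GGGGGBB
GGGGGBB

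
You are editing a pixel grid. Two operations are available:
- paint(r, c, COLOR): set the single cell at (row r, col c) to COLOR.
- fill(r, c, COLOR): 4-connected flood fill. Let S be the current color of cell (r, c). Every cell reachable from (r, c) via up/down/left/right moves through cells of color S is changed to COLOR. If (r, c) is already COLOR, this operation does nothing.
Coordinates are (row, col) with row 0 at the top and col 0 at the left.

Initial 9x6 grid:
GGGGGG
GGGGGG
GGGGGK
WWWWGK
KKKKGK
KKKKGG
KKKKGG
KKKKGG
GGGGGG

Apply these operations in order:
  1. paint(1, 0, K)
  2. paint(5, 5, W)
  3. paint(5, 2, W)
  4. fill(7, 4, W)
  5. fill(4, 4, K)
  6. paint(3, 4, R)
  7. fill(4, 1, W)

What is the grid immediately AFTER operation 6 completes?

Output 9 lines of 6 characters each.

After op 1 paint(1,0,K):
GGGGGG
KGGGGG
GGGGGK
WWWWGK
KKKKGK
KKKKGG
KKKKGG
KKKKGG
GGGGGG
After op 2 paint(5,5,W):
GGGGGG
KGGGGG
GGGGGK
WWWWGK
KKKKGK
KKKKGW
KKKKGG
KKKKGG
GGGGGG
After op 3 paint(5,2,W):
GGGGGG
KGGGGG
GGGGGK
WWWWGK
KKKKGK
KKWKGW
KKKKGG
KKKKGG
GGGGGG
After op 4 fill(7,4,W) [29 cells changed]:
WWWWWW
KWWWWW
WWWWWK
WWWWWK
KKKKWK
KKWKWW
KKKKWW
KKKKWW
WWWWWW
After op 5 fill(4,4,K) [34 cells changed]:
KKKKKK
KKKKKK
KKKKKK
KKKKKK
KKKKKK
KKWKKK
KKKKKK
KKKKKK
KKKKKK
After op 6 paint(3,4,R):
KKKKKK
KKKKKK
KKKKKK
KKKKRK
KKKKKK
KKWKKK
KKKKKK
KKKKKK
KKKKKK

Answer: KKKKKK
KKKKKK
KKKKKK
KKKKRK
KKKKKK
KKWKKK
KKKKKK
KKKKKK
KKKKKK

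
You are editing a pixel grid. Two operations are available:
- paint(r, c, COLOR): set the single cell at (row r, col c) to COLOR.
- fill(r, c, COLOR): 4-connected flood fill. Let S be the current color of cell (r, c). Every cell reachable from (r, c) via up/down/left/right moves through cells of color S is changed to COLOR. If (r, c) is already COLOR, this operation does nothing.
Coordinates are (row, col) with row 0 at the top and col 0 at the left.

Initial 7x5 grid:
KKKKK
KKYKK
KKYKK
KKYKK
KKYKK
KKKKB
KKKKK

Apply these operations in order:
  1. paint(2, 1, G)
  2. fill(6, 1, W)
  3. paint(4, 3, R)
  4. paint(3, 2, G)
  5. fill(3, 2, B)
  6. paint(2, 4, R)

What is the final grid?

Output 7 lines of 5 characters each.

Answer: WWWWW
WWYWW
WGYWR
WWBWW
WWYRW
WWWWB
WWWWW

Derivation:
After op 1 paint(2,1,G):
KKKKK
KKYKK
KGYKK
KKYKK
KKYKK
KKKKB
KKKKK
After op 2 fill(6,1,W) [29 cells changed]:
WWWWW
WWYWW
WGYWW
WWYWW
WWYWW
WWWWB
WWWWW
After op 3 paint(4,3,R):
WWWWW
WWYWW
WGYWW
WWYWW
WWYRW
WWWWB
WWWWW
After op 4 paint(3,2,G):
WWWWW
WWYWW
WGYWW
WWGWW
WWYRW
WWWWB
WWWWW
After op 5 fill(3,2,B) [1 cells changed]:
WWWWW
WWYWW
WGYWW
WWBWW
WWYRW
WWWWB
WWWWW
After op 6 paint(2,4,R):
WWWWW
WWYWW
WGYWR
WWBWW
WWYRW
WWWWB
WWWWW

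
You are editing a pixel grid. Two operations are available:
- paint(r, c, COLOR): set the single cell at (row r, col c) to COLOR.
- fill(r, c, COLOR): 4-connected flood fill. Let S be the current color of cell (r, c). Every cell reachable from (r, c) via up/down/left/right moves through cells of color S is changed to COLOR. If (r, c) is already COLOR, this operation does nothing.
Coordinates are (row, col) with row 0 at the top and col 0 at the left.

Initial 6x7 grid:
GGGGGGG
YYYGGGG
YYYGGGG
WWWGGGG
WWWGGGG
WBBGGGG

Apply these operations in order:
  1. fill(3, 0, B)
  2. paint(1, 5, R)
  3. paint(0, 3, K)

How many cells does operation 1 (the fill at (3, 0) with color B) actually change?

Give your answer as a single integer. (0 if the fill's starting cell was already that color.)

After op 1 fill(3,0,B) [7 cells changed]:
GGGGGGG
YYYGGGG
YYYGGGG
BBBGGGG
BBBGGGG
BBBGGGG

Answer: 7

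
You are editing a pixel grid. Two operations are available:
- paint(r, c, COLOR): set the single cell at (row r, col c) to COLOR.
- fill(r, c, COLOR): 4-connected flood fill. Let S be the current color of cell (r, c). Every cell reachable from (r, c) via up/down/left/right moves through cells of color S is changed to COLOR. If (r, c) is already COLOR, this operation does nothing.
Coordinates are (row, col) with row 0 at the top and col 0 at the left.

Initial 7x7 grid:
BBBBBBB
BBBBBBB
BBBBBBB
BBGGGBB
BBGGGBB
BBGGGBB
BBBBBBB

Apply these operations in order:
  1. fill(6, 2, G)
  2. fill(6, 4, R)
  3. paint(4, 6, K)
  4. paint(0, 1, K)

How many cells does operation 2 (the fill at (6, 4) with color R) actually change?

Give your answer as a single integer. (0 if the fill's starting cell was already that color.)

After op 1 fill(6,2,G) [40 cells changed]:
GGGGGGG
GGGGGGG
GGGGGGG
GGGGGGG
GGGGGGG
GGGGGGG
GGGGGGG
After op 2 fill(6,4,R) [49 cells changed]:
RRRRRRR
RRRRRRR
RRRRRRR
RRRRRRR
RRRRRRR
RRRRRRR
RRRRRRR

Answer: 49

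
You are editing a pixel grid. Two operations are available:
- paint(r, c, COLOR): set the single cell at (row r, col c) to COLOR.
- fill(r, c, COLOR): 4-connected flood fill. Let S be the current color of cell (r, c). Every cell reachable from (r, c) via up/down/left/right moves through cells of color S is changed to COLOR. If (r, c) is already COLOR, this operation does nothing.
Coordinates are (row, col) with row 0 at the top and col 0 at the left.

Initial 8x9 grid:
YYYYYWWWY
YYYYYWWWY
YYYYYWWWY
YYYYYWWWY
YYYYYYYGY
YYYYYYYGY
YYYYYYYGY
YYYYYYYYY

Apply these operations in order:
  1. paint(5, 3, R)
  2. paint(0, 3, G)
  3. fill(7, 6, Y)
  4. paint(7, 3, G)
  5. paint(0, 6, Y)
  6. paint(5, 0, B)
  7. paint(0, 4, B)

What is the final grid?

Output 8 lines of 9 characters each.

Answer: YYYGBWYWY
YYYYYWWWY
YYYYYWWWY
YYYYYWWWY
YYYYYYYGY
BYYRYYYGY
YYYYYYYGY
YYYGYYYYY

Derivation:
After op 1 paint(5,3,R):
YYYYYWWWY
YYYYYWWWY
YYYYYWWWY
YYYYYWWWY
YYYYYYYGY
YYYRYYYGY
YYYYYYYGY
YYYYYYYYY
After op 2 paint(0,3,G):
YYYGYWWWY
YYYYYWWWY
YYYYYWWWY
YYYYYWWWY
YYYYYYYGY
YYYRYYYGY
YYYYYYYGY
YYYYYYYYY
After op 3 fill(7,6,Y) [0 cells changed]:
YYYGYWWWY
YYYYYWWWY
YYYYYWWWY
YYYYYWWWY
YYYYYYYGY
YYYRYYYGY
YYYYYYYGY
YYYYYYYYY
After op 4 paint(7,3,G):
YYYGYWWWY
YYYYYWWWY
YYYYYWWWY
YYYYYWWWY
YYYYYYYGY
YYYRYYYGY
YYYYYYYGY
YYYGYYYYY
After op 5 paint(0,6,Y):
YYYGYWYWY
YYYYYWWWY
YYYYYWWWY
YYYYYWWWY
YYYYYYYGY
YYYRYYYGY
YYYYYYYGY
YYYGYYYYY
After op 6 paint(5,0,B):
YYYGYWYWY
YYYYYWWWY
YYYYYWWWY
YYYYYWWWY
YYYYYYYGY
BYYRYYYGY
YYYYYYYGY
YYYGYYYYY
After op 7 paint(0,4,B):
YYYGBWYWY
YYYYYWWWY
YYYYYWWWY
YYYYYWWWY
YYYYYYYGY
BYYRYYYGY
YYYYYYYGY
YYYGYYYYY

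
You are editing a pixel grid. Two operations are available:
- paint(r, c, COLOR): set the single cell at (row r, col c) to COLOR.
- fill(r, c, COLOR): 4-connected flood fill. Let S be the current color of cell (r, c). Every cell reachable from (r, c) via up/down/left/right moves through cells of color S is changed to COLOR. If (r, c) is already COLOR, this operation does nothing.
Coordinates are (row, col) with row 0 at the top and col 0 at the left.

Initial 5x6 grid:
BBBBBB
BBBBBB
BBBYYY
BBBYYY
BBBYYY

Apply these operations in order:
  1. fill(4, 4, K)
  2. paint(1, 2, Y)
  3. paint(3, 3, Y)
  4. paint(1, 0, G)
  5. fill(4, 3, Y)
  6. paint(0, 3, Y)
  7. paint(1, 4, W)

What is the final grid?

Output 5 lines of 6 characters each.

Answer: BBBYBB
GBYBWB
BBBYYY
BBBYYY
BBBYYY

Derivation:
After op 1 fill(4,4,K) [9 cells changed]:
BBBBBB
BBBBBB
BBBKKK
BBBKKK
BBBKKK
After op 2 paint(1,2,Y):
BBBBBB
BBYBBB
BBBKKK
BBBKKK
BBBKKK
After op 3 paint(3,3,Y):
BBBBBB
BBYBBB
BBBKKK
BBBYKK
BBBKKK
After op 4 paint(1,0,G):
BBBBBB
GBYBBB
BBBKKK
BBBYKK
BBBKKK
After op 5 fill(4,3,Y) [8 cells changed]:
BBBBBB
GBYBBB
BBBYYY
BBBYYY
BBBYYY
After op 6 paint(0,3,Y):
BBBYBB
GBYBBB
BBBYYY
BBBYYY
BBBYYY
After op 7 paint(1,4,W):
BBBYBB
GBYBWB
BBBYYY
BBBYYY
BBBYYY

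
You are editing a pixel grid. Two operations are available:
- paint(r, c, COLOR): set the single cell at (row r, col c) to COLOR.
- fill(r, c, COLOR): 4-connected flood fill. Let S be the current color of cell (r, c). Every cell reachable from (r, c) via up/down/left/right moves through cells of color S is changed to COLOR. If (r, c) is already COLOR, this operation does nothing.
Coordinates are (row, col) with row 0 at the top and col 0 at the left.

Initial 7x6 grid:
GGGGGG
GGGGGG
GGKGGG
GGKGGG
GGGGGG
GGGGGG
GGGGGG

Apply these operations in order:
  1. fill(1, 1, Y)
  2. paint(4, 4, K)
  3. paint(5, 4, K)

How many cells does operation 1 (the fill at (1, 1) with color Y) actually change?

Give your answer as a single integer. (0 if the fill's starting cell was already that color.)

After op 1 fill(1,1,Y) [40 cells changed]:
YYYYYY
YYYYYY
YYKYYY
YYKYYY
YYYYYY
YYYYYY
YYYYYY

Answer: 40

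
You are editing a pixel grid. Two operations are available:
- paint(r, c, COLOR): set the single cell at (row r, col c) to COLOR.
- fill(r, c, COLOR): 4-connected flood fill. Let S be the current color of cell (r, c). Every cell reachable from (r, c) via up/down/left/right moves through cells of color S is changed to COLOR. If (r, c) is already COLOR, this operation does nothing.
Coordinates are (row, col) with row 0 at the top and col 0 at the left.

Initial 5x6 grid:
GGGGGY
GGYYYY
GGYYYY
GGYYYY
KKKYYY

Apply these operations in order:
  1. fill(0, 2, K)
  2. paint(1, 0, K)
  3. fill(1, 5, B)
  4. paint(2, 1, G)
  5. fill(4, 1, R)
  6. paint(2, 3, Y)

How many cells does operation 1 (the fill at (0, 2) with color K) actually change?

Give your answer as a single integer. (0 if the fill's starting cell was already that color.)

Answer: 11

Derivation:
After op 1 fill(0,2,K) [11 cells changed]:
KKKKKY
KKYYYY
KKYYYY
KKYYYY
KKKYYY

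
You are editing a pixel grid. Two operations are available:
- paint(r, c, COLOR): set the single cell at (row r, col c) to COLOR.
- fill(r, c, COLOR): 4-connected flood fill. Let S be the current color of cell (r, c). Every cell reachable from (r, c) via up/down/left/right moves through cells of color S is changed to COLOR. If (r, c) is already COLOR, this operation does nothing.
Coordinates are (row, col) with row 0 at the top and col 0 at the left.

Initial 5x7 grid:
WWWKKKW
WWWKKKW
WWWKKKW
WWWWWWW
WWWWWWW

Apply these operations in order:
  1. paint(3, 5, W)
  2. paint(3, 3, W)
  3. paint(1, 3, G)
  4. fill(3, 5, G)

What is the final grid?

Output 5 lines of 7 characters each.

Answer: GGGKKKG
GGGGKKG
GGGKKKG
GGGGGGG
GGGGGGG

Derivation:
After op 1 paint(3,5,W):
WWWKKKW
WWWKKKW
WWWKKKW
WWWWWWW
WWWWWWW
After op 2 paint(3,3,W):
WWWKKKW
WWWKKKW
WWWKKKW
WWWWWWW
WWWWWWW
After op 3 paint(1,3,G):
WWWKKKW
WWWGKKW
WWWKKKW
WWWWWWW
WWWWWWW
After op 4 fill(3,5,G) [26 cells changed]:
GGGKKKG
GGGGKKG
GGGKKKG
GGGGGGG
GGGGGGG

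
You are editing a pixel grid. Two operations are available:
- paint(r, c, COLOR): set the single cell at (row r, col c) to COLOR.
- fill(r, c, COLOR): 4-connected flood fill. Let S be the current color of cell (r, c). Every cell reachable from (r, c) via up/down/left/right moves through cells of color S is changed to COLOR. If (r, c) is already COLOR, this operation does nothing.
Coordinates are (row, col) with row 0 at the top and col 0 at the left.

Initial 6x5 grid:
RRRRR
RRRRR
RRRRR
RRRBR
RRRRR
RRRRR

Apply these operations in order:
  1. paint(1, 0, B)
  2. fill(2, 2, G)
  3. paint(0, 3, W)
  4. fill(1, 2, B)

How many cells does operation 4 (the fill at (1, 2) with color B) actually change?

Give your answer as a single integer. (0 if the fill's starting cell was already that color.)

Answer: 27

Derivation:
After op 1 paint(1,0,B):
RRRRR
BRRRR
RRRRR
RRRBR
RRRRR
RRRRR
After op 2 fill(2,2,G) [28 cells changed]:
GGGGG
BGGGG
GGGGG
GGGBG
GGGGG
GGGGG
After op 3 paint(0,3,W):
GGGWG
BGGGG
GGGGG
GGGBG
GGGGG
GGGGG
After op 4 fill(1,2,B) [27 cells changed]:
BBBWB
BBBBB
BBBBB
BBBBB
BBBBB
BBBBB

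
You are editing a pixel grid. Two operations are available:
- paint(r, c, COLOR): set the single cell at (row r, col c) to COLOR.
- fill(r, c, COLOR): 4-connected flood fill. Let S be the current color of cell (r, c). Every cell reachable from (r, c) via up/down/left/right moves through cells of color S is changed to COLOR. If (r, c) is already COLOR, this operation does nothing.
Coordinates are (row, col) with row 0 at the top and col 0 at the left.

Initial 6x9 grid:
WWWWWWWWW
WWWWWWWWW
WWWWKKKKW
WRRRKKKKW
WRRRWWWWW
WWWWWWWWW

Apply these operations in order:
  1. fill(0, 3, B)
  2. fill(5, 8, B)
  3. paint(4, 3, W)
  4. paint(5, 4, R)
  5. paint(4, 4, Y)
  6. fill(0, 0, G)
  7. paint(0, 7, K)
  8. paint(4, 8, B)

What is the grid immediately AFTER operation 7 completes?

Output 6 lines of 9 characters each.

Answer: GGGGGGGKG
GGGGGGGGG
GGGGKKKKG
GRRRKKKKG
GRRWYGGGG
GGGGRGGGG

Derivation:
After op 1 fill(0,3,B) [40 cells changed]:
BBBBBBBBB
BBBBBBBBB
BBBBKKKKB
BRRRKKKKB
BRRRBBBBB
BBBBBBBBB
After op 2 fill(5,8,B) [0 cells changed]:
BBBBBBBBB
BBBBBBBBB
BBBBKKKKB
BRRRKKKKB
BRRRBBBBB
BBBBBBBBB
After op 3 paint(4,3,W):
BBBBBBBBB
BBBBBBBBB
BBBBKKKKB
BRRRKKKKB
BRRWBBBBB
BBBBBBBBB
After op 4 paint(5,4,R):
BBBBBBBBB
BBBBBBBBB
BBBBKKKKB
BRRRKKKKB
BRRWBBBBB
BBBBRBBBB
After op 5 paint(4,4,Y):
BBBBBBBBB
BBBBBBBBB
BBBBKKKKB
BRRRKKKKB
BRRWYBBBB
BBBBRBBBB
After op 6 fill(0,0,G) [38 cells changed]:
GGGGGGGGG
GGGGGGGGG
GGGGKKKKG
GRRRKKKKG
GRRWYGGGG
GGGGRGGGG
After op 7 paint(0,7,K):
GGGGGGGKG
GGGGGGGGG
GGGGKKKKG
GRRRKKKKG
GRRWYGGGG
GGGGRGGGG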